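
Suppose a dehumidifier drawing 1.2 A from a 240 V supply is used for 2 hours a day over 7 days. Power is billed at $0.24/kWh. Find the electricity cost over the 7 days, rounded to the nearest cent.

$0.97

Power = 1.2 A × 240 V = 288 W = 0.288 kW
Runtime = 2 h/day × 7 days = 14 h
Energy = 0.288 kW × 14 h = 4.032 kWh
Cost = 4.032 kWh × $0.24/kWh = $0.97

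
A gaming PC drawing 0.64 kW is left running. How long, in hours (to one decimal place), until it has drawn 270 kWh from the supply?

Hours = 270 kWh ÷ 0.64 kW = 421.9 h

421.9 h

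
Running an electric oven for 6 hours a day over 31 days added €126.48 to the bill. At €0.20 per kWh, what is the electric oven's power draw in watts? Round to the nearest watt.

Energy = €126.48 ÷ €0.20/kWh = 632.4 kWh
Runtime = 6 h/day × 31 days = 186 h
Power = 632.4 kWh ÷ 186 h = 3.4 kW = 3400 W

3400 W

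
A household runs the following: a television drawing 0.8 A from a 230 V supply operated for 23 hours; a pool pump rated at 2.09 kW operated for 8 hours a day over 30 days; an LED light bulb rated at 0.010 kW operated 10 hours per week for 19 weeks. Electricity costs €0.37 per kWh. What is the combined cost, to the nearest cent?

television: Power = 0.8 A × 230 V = 184 W = 0.184 kW
television: 0.184 kW × 23 h = 4.232 kWh
pool pump: Runtime = 8 h/day × 30 days = 240 h
pool pump: 2.09 kW × 240 h = 501.6 kWh
LED light bulb: Runtime = 10 h/week × 19 weeks = 190 h
LED light bulb: 0.01 kW × 190 h = 1.9 kWh
Total energy = 507.732 kWh
Cost = 507.732 × €0.37 = €187.86

€187.86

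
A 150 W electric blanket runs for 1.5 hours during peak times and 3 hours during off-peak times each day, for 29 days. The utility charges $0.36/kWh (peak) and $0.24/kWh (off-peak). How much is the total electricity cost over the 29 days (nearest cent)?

$5.48

Peak energy = 0.15 kW × 1.5 h × 29 = 6.525 kWh
Off-peak energy = 0.15 kW × 3 h × 29 = 13.05 kWh
Cost = 6.525 × $0.36 + 13.05 × $0.24 = $2.349 + $3.132 = $5.48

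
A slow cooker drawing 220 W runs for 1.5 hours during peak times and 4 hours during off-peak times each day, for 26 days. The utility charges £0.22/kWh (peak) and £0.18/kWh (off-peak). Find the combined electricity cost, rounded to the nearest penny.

Peak energy = 0.22 kW × 1.5 h × 26 = 8.58 kWh
Off-peak energy = 0.22 kW × 4 h × 26 = 22.88 kWh
Cost = 8.58 × £0.22 + 22.88 × £0.18 = £1.8876 + £4.1184 = £6.01

£6.01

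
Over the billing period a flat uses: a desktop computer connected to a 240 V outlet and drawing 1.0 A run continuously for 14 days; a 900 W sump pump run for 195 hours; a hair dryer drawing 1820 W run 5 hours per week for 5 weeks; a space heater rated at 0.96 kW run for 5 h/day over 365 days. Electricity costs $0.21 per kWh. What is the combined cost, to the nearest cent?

$431.26

desktop computer: Power = 1.0 A × 240 V = 240 W = 0.24 kW
desktop computer: Runtime = 24 h × 14 = 336 h
desktop computer: 0.24 kW × 336 h = 80.64 kWh
sump pump: 0.9 kW × 195 h = 175.5 kWh
hair dryer: Runtime = 5 h/week × 5 weeks = 25 h
hair dryer: 1.82 kW × 25 h = 45.5 kWh
space heater: Runtime = 5 h/day × 365 days = 1825 h
space heater: 0.96 kW × 1825 h = 1752 kWh
Total energy = 2053.64 kWh
Cost = 2053.64 × $0.21 = $431.26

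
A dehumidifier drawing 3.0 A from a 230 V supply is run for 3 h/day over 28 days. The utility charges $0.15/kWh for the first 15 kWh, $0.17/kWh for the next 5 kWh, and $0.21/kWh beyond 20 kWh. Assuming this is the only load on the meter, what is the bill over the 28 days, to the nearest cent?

Power = 3.0 A × 230 V = 690 W = 0.69 kW
Runtime = 3 h/day × 28 days = 84 h
Energy = 0.69 kW × 84 h = 57.96 kWh
Tier 1 (0–15 kWh): 15 × $0.15 = $2.25
Tier 2 (15–20 kWh): 5 × $0.17 = $0.85
Above 20 kWh: 37.96 × $0.21 = $7.9716
Bill = $11.07

$11.07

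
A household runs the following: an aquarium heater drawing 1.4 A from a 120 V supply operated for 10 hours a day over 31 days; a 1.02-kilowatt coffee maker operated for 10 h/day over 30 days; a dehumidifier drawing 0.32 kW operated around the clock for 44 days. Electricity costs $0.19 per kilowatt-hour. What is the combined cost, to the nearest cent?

aquarium heater: Power = 1.4 A × 120 V = 168 W = 0.168 kW
aquarium heater: Runtime = 10 h/day × 31 days = 310 h
aquarium heater: 0.168 kW × 310 h = 52.08 kWh
coffee maker: Runtime = 10 h/day × 30 days = 300 h
coffee maker: 1.02 kW × 300 h = 306 kWh
dehumidifier: Runtime = 24 h × 44 = 1056 h
dehumidifier: 0.32 kW × 1056 h = 337.92 kWh
Total energy = 696 kWh
Cost = 696 × $0.19 = $132.24

$132.24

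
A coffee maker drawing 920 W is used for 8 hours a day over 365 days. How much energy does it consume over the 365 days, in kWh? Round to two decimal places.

Runtime = 8 h/day × 365 days = 2920 h
Energy = 0.92 kW × 2920 h = 2686.4 kWh

2686.40 kWh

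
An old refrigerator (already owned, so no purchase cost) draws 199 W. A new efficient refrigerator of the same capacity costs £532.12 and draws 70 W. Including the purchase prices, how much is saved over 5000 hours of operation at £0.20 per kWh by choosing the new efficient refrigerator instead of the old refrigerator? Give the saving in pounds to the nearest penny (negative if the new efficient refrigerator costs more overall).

old refrigerator: £0.00 + (199/1000) kW × 5000 h × £0.20 = £0.00 + £199 = £199
new efficient refrigerator: £532.12 + (70/1000) kW × 5000 h × £0.20 = £532.12 + £70 = £602.12
Saving = £199 − £602.12 = −£403.12

-£403.12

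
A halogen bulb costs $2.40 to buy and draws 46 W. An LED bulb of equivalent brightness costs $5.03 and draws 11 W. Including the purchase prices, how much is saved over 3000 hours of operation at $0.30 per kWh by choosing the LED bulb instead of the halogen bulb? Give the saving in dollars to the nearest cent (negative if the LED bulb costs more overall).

halogen bulb: $2.40 + (46/1000) kW × 3000 h × $0.30 = $2.40 + $41.4 = $43.8
LED bulb: $5.03 + (11/1000) kW × 3000 h × $0.30 = $5.03 + $9.9 = $14.93
Saving = $43.8 − $14.93 = $28.87

$28.87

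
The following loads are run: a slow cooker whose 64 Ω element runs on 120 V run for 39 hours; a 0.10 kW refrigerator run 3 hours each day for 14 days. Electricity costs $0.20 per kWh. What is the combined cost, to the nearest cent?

$2.60

slow cooker: Power = V²/R = 120²/64 = 225 W = 0.225 kW
slow cooker: 0.225 kW × 39 h = 8.775 kWh
refrigerator: Runtime = 3 h/day × 14 days = 42 h
refrigerator: 0.1 kW × 42 h = 4.2 kWh
Total energy = 12.975 kWh
Cost = 12.975 × $0.20 = $2.60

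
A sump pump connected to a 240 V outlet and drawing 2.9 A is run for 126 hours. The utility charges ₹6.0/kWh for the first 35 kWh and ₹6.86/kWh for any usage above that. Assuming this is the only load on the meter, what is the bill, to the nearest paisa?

₹571.49

Power = 2.9 A × 240 V = 696 W = 0.696 kW
Energy = 0.696 kW × 126 h = 87.696 kWh
Tier 1 (0–35 kWh): 35 × ₹6.0 = ₹210
Above 35 kWh: 52.696 × ₹6.86 = ₹361.49456
Bill = ₹571.49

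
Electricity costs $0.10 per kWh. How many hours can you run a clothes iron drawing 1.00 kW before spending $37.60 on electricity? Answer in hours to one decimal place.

376.0 h

Energy available = $37.60 ÷ $0.10/kWh = 376 kWh
Hours = 376 kWh ÷ 1 kW = 376.0 h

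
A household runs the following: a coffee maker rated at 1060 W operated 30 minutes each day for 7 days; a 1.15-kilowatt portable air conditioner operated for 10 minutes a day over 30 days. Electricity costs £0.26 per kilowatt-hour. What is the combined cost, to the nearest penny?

coffee maker: Runtime = 30 min × 7 = 210 min = 3.5 h
coffee maker: 1.06 kW × 3.5 h = 3.71 kWh
portable air conditioner: Runtime = 10 min × 30 = 300 min = 5 h
portable air conditioner: 1.15 kW × 5 h = 5.75 kWh
Total energy = 9.46 kWh
Cost = 9.46 × £0.26 = £2.46

£2.46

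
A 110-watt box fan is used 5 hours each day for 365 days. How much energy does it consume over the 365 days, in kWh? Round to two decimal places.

Runtime = 5 h/day × 365 days = 1825 h
Energy = 0.11 kW × 1825 h = 200.75 kWh

200.75 kWh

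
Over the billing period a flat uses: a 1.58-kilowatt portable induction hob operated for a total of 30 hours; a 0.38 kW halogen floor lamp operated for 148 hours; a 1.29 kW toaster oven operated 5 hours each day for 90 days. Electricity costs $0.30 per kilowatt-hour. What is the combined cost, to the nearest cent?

portable induction hob: 1.58 kW × 30 h = 47.4 kWh
halogen floor lamp: 0.38 kW × 148 h = 56.24 kWh
toaster oven: Runtime = 5 h/day × 90 days = 450 h
toaster oven: 1.29 kW × 450 h = 580.5 kWh
Total energy = 684.14 kWh
Cost = 684.14 × $0.30 = $205.24

$205.24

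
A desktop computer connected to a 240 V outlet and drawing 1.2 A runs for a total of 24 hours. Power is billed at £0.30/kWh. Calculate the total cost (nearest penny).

£2.07

Power = 1.2 A × 240 V = 288 W = 0.288 kW
Energy = 0.288 kW × 24 h = 6.912 kWh
Cost = 6.912 kWh × £0.30/kWh = £2.07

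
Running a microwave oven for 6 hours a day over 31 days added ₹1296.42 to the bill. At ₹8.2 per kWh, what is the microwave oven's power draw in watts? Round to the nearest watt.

Energy = ₹1296.42 ÷ ₹8.2/kWh = 158.1 kWh
Runtime = 6 h/day × 31 days = 186 h
Power = 158.1 kWh ÷ 186 h = 0.85 kW = 850 W

850 W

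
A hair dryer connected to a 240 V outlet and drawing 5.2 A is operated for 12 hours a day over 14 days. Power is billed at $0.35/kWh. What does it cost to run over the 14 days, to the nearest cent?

Power = 5.2 A × 240 V = 1248 W = 1.248 kW
Runtime = 12 h/day × 14 days = 168 h
Energy = 1.248 kW × 168 h = 209.664 kWh
Cost = 209.664 kWh × $0.35/kWh = $73.38

$73.38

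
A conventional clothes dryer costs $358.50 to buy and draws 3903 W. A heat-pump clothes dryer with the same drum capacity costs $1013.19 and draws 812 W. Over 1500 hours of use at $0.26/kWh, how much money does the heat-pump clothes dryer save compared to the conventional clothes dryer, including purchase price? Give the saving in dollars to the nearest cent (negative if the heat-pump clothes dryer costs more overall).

conventional clothes dryer: $358.50 + (3903/1000) kW × 1500 h × $0.26 = $358.50 + $1522.17 = $1880.67
heat-pump clothes dryer: $1013.19 + (812/1000) kW × 1500 h × $0.26 = $1013.19 + $316.68 = $1329.87
Saving = $1880.67 − $1329.87 = $550.8

$550.80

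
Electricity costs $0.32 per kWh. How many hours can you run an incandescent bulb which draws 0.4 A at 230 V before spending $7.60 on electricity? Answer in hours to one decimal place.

258.2 h

Power = 0.4 A × 230 V = 92 W = 0.092 kW
Energy available = $7.60 ÷ $0.32/kWh = 23.75 kWh
Hours = 23.75 kWh ÷ 0.092 kW = 258.2 h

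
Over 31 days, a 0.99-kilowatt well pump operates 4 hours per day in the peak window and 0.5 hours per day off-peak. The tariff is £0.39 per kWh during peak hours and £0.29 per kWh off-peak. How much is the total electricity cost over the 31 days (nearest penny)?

£52.33

Peak energy = 0.99 kW × 4 h × 31 = 122.76 kWh
Off-peak energy = 0.99 kW × 0.5 h × 31 = 15.345 kWh
Cost = 122.76 × £0.39 + 15.345 × £0.29 = £47.8764 + £4.45005 = £52.33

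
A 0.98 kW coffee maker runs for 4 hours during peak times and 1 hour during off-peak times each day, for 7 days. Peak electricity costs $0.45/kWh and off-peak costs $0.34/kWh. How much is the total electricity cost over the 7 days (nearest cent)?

Peak energy = 0.98 kW × 4 h × 7 = 27.44 kWh
Off-peak energy = 0.98 kW × 1 h × 7 = 6.86 kWh
Cost = 27.44 × $0.45 + 6.86 × $0.34 = $12.348 + $2.3324 = $14.68

$14.68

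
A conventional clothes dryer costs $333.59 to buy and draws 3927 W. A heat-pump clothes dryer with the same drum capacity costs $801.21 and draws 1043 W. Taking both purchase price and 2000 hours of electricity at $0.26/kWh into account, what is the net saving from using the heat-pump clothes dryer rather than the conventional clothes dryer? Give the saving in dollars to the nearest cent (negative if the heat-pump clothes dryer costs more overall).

$1032.06

conventional clothes dryer: $333.59 + (3927/1000) kW × 2000 h × $0.26 = $333.59 + $2042.04 = $2375.63
heat-pump clothes dryer: $801.21 + (1043/1000) kW × 2000 h × $0.26 = $801.21 + $542.36 = $1343.57
Saving = $2375.63 − $1343.57 = $1032.06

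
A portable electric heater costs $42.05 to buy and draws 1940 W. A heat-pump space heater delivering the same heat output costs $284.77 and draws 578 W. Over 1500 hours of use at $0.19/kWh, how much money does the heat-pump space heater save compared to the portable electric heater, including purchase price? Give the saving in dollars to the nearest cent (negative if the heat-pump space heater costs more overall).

$145.45

portable electric heater: $42.05 + (1940/1000) kW × 1500 h × $0.19 = $42.05 + $552.9 = $594.95
heat-pump space heater: $284.77 + (578/1000) kW × 1500 h × $0.19 = $284.77 + $164.73 = $449.5
Saving = $594.95 − $449.5 = $145.45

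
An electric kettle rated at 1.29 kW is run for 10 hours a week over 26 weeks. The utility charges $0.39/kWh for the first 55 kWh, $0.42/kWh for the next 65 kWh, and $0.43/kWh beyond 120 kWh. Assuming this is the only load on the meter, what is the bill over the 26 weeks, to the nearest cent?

$141.37

Runtime = 10 h/week × 26 weeks = 260 h
Energy = 1.29 kW × 260 h = 335.4 kWh
Tier 1 (0–55 kWh): 55 × $0.39 = $21.45
Tier 2 (55–120 kWh): 65 × $0.42 = $27.3
Above 120 kWh: 215.4 × $0.43 = $92.622
Bill = $141.37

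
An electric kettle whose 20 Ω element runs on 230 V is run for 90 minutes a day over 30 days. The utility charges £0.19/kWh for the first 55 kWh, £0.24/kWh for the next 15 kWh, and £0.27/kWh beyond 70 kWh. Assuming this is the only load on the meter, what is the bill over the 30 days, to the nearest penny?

Power = V²/R = 230²/20 = 2645 W = 2.645 kW
Runtime = 90 min × 30 = 2700 min = 45 h
Energy = 2.645 kW × 45 h = 119.025 kWh
Tier 1 (0–55 kWh): 55 × £0.19 = £10.45
Tier 2 (55–70 kWh): 15 × £0.24 = £3.6
Above 70 kWh: 49.025 × £0.27 = £13.23675
Bill = £27.29

£27.29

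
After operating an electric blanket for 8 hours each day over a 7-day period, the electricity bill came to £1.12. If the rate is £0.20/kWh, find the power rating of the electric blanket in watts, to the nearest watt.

Energy = £1.12 ÷ £0.20/kWh = 5.6 kWh
Runtime = 8 h/day × 7 days = 56 h
Power = 5.6 kWh ÷ 56 h = 0.1 kW = 100 W

100 W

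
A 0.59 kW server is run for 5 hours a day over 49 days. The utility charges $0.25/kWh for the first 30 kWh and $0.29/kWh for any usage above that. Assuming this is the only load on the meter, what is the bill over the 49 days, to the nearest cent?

Runtime = 5 h/day × 49 days = 245 h
Energy = 0.59 kW × 245 h = 144.55 kWh
Tier 1 (0–30 kWh): 30 × $0.25 = $7.5
Above 30 kWh: 114.55 × $0.29 = $33.2195
Bill = $40.72

$40.72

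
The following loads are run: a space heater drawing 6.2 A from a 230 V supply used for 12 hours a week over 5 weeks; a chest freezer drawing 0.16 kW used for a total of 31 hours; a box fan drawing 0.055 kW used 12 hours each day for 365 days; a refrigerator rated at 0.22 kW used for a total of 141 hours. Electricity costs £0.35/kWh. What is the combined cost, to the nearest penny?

£126.85

space heater: Power = 6.2 A × 230 V = 1426 W = 1.426 kW
space heater: Runtime = 12 h/week × 5 weeks = 60 h
space heater: 1.426 kW × 60 h = 85.56 kWh
chest freezer: 0.16 kW × 31 h = 4.96 kWh
box fan: Runtime = 12 h/day × 365 days = 4380 h
box fan: 0.055 kW × 4380 h = 240.9 kWh
refrigerator: 0.22 kW × 141 h = 31.02 kWh
Total energy = 362.44 kWh
Cost = 362.44 × £0.35 = £126.85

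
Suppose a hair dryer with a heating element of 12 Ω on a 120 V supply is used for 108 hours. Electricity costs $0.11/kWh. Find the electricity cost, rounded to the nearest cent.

Power = V²/R = 120²/12 = 1200 W = 1.2 kW
Energy = 1.2 kW × 108 h = 129.6 kWh
Cost = 129.6 kWh × $0.11/kWh = $14.26

$14.26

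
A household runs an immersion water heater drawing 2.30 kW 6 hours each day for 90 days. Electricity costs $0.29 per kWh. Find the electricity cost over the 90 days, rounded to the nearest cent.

$360.18

Runtime = 6 h/day × 90 days = 540 h
Energy = 2.3 kW × 540 h = 1242 kWh
Cost = 1242 kWh × $0.29/kWh = $360.18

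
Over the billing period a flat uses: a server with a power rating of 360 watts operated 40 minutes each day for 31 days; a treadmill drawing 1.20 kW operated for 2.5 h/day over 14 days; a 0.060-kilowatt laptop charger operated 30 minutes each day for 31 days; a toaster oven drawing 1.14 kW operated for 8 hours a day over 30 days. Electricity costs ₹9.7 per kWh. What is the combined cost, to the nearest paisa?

server: Runtime = 40 min × 31 = 1240 min = 20.666666… h
server: 0.36 kW × 20.666666… h = 7.44 kWh
treadmill: Runtime = 2.5 h/day × 14 days = 35 h
treadmill: 1.2 kW × 35 h = 42 kWh
laptop charger: Runtime = 30 min × 31 = 930 min = 15.5 h
laptop charger: 0.06 kW × 15.5 h = 0.93 kWh
toaster oven: Runtime = 8 h/day × 30 days = 240 h
toaster oven: 1.14 kW × 240 h = 273.6 kWh
Total energy = 323.97 kWh
Cost = 323.97 × ₹9.7 = ₹3142.51

₹3142.51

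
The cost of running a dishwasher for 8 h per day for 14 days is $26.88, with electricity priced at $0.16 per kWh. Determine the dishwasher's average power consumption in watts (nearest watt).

1500 W

Energy = $26.88 ÷ $0.16/kWh = 168 kWh
Runtime = 8 h/day × 14 days = 112 h
Power = 168 kWh ÷ 112 h = 1.5 kW = 1500 W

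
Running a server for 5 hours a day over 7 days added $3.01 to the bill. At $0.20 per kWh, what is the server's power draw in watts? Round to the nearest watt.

430 W

Energy = $3.01 ÷ $0.20/kWh = 15.05 kWh
Runtime = 5 h/day × 7 days = 35 h
Power = 15.05 kWh ÷ 35 h = 0.43 kW = 430 W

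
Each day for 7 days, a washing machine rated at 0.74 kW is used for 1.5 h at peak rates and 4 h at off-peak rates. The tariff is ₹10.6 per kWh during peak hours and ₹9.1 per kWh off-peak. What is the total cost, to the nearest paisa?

₹270.91

Peak energy = 0.74 kW × 1.5 h × 7 = 7.77 kWh
Off-peak energy = 0.74 kW × 4 h × 7 = 20.72 kWh
Cost = 7.77 × ₹10.6 + 20.72 × ₹9.1 = ₹82.362 + ₹188.552 = ₹270.91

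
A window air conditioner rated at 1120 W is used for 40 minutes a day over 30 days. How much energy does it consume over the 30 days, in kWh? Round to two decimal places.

22.40 kWh

Runtime = 40 min × 30 = 1200 min = 20 h
Energy = 1.12 kW × 20 h = 22.4 kWh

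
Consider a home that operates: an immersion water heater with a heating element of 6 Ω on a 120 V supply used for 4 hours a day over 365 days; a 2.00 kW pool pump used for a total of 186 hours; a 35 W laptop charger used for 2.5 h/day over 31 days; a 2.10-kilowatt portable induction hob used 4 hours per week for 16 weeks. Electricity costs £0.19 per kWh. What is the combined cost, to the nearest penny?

immersion water heater: Power = V²/R = 120²/6 = 2400 W = 2.4 kW
immersion water heater: Runtime = 4 h/day × 365 days = 1460 h
immersion water heater: 2.4 kW × 1460 h = 3504 kWh
pool pump: 2 kW × 186 h = 372 kWh
laptop charger: Runtime = 2.5 h/day × 31 days = 77.5 h
laptop charger: 0.035 kW × 77.5 h = 2.7125 kWh
portable induction hob: Runtime = 4 h/week × 16 weeks = 64 h
portable induction hob: 2.1 kW × 64 h = 134.4 kWh
Total energy = 4013.1125 kWh
Cost = 4013.1125 × £0.19 = £762.49

£762.49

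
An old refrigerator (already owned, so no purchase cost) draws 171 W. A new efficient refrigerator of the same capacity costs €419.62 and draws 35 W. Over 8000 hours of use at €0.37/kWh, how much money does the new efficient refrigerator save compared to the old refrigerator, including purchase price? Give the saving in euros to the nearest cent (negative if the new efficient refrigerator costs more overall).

old refrigerator: €0.00 + (171/1000) kW × 8000 h × €0.37 = €0.00 + €506.16 = €506.16
new efficient refrigerator: €419.62 + (35/1000) kW × 8000 h × €0.37 = €419.62 + €103.6 = €523.22
Saving = €506.16 − €523.22 = −€17.06

-€17.06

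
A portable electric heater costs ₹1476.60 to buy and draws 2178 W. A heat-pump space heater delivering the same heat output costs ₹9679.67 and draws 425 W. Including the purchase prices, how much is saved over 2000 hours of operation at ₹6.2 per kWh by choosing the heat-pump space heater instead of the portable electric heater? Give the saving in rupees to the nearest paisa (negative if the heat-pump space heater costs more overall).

₹13534.13

portable electric heater: ₹1476.60 + (2178/1000) kW × 2000 h × ₹6.2 = ₹1476.60 + ₹27007.2 = ₹28483.8
heat-pump space heater: ₹9679.67 + (425/1000) kW × 2000 h × ₹6.2 = ₹9679.67 + ₹5270 = ₹14949.67
Saving = ₹28483.8 − ₹14949.67 = ₹13534.13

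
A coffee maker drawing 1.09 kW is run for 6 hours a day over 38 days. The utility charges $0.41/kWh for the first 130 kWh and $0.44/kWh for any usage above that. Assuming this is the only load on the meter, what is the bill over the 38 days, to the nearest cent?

Runtime = 6 h/day × 38 days = 228 h
Energy = 1.09 kW × 228 h = 248.52 kWh
Tier 1 (0–130 kWh): 130 × $0.41 = $53.3
Above 130 kWh: 118.52 × $0.44 = $52.1488
Bill = $105.45

$105.45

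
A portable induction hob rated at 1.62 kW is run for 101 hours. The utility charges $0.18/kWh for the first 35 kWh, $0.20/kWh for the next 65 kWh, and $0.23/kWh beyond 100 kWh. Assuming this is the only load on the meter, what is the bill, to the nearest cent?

Energy = 1.62 kW × 101 h = 163.62 kWh
Tier 1 (0–35 kWh): 35 × $0.18 = $6.3
Tier 2 (35–100 kWh): 65 × $0.20 = $13
Above 100 kWh: 63.62 × $0.23 = $14.6326
Bill = $33.93

$33.93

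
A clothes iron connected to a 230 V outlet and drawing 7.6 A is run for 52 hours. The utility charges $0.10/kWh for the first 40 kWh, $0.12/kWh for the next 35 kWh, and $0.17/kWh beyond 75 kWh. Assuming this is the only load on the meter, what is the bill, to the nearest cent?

$10.90

Power = 7.6 A × 230 V = 1748 W = 1.748 kW
Energy = 1.748 kW × 52 h = 90.896 kWh
Tier 1 (0–40 kWh): 40 × $0.10 = $4
Tier 2 (40–75 kWh): 35 × $0.12 = $4.2
Above 75 kWh: 15.896 × $0.17 = $2.70232
Bill = $10.90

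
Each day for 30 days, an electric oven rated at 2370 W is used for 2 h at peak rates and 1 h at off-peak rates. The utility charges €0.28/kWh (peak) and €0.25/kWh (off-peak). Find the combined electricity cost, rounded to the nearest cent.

Peak energy = 2.37 kW × 2 h × 30 = 142.2 kWh
Off-peak energy = 2.37 kW × 1 h × 30 = 71.1 kWh
Cost = 142.2 × €0.28 + 71.1 × €0.25 = €39.816 + €17.775 = €57.59

€57.59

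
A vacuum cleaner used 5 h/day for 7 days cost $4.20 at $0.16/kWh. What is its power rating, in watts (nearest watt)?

Energy = $4.20 ÷ $0.16/kWh = 26.25 kWh
Runtime = 5 h/day × 7 days = 35 h
Power = 26.25 kWh ÷ 35 h = 0.75 kW = 750 W

750 W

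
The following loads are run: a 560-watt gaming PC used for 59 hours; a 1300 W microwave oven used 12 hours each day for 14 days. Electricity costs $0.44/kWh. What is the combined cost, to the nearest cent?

$110.63

gaming PC: 0.56 kW × 59 h = 33.04 kWh
microwave oven: Runtime = 12 h/day × 14 days = 168 h
microwave oven: 1.3 kW × 168 h = 218.4 kWh
Total energy = 251.44 kWh
Cost = 251.44 × $0.44 = $110.63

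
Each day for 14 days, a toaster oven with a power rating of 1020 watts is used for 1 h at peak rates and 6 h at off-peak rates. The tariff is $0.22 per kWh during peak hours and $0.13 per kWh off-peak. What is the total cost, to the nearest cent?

Peak energy = 1.02 kW × 1 h × 14 = 14.28 kWh
Off-peak energy = 1.02 kW × 6 h × 14 = 85.68 kWh
Cost = 14.28 × $0.22 + 85.68 × $0.13 = $3.1416 + $11.1384 = $14.28

$14.28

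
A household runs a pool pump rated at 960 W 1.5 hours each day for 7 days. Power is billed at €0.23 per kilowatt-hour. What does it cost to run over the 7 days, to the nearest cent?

€2.32

Runtime = 1.5 h/day × 7 days = 10.5 h
Energy = 0.96 kW × 10.5 h = 10.08 kWh
Cost = 10.08 kWh × €0.23/kWh = €2.32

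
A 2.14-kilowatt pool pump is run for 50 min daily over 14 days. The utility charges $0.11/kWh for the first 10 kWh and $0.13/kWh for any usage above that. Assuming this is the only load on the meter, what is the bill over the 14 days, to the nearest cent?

$3.05

Runtime = 50 min × 14 = 700 min = 11.666666… h
Energy = 2.14 kW × 11.666666… h = 24.966666… kWh
Tier 1 (0–10 kWh): 10 × $0.11 = $1.1
Above 10 kWh: 14.966666… × $0.13 = $1.945666…
Bill = $3.05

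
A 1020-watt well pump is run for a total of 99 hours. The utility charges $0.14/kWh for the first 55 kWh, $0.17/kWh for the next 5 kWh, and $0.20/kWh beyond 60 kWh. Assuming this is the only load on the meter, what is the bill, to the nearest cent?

Energy = 1.02 kW × 99 h = 100.98 kWh
Tier 1 (0–55 kWh): 55 × $0.14 = $7.7
Tier 2 (55–60 kWh): 5 × $0.17 = $0.85
Above 60 kWh: 40.98 × $0.20 = $8.196
Bill = $16.75

$16.75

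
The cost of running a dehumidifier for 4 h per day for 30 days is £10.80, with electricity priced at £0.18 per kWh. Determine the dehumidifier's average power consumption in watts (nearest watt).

500 W

Energy = £10.80 ÷ £0.18/kWh = 60 kWh
Runtime = 4 h/day × 30 days = 120 h
Power = 60 kWh ÷ 120 h = 0.5 kW = 500 W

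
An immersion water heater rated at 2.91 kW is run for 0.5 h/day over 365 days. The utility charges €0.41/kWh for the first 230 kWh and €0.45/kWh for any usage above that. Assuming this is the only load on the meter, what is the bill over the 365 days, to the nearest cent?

€229.78

Runtime = 0.5 h/day × 365 days = 182.5 h
Energy = 2.91 kW × 182.5 h = 531.075 kWh
Tier 1 (0–230 kWh): 230 × €0.41 = €94.3
Above 230 kWh: 301.075 × €0.45 = €135.48375
Bill = €229.78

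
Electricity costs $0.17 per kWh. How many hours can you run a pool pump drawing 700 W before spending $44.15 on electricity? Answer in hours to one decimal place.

Energy available = $44.15 ÷ $0.17/kWh = 259.7059 kWh
Hours = 259.7059 kWh ÷ 0.7 kW = 371.0 h

371.0 h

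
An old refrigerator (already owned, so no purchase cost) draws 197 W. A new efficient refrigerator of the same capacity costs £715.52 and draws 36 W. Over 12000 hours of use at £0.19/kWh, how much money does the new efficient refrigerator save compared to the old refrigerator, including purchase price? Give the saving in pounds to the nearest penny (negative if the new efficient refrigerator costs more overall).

-£348.44

old refrigerator: £0.00 + (197/1000) kW × 12000 h × £0.19 = £0.00 + £449.16 = £449.16
new efficient refrigerator: £715.52 + (36/1000) kW × 12000 h × £0.19 = £715.52 + £82.08 = £797.6
Saving = £449.16 − £797.6 = −£348.44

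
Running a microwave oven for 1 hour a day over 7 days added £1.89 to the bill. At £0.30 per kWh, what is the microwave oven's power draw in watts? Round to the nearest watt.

900 W

Energy = £1.89 ÷ £0.30/kWh = 6.3 kWh
Runtime = 1 h/day × 7 days = 7 h
Power = 6.3 kWh ÷ 7 h = 0.9 kW = 900 W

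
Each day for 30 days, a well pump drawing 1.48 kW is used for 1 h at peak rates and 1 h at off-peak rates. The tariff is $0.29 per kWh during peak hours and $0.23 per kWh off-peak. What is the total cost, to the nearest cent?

$23.09

Peak energy = 1.48 kW × 1 h × 30 = 44.4 kWh
Off-peak energy = 1.48 kW × 1 h × 30 = 44.4 kWh
Cost = 44.4 × $0.29 + 44.4 × $0.23 = $12.876 + $10.212 = $23.09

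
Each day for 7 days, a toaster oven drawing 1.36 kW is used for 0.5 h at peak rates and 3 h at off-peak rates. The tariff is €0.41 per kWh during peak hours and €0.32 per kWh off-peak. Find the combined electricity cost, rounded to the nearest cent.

Peak energy = 1.36 kW × 0.5 h × 7 = 4.76 kWh
Off-peak energy = 1.36 kW × 3 h × 7 = 28.56 kWh
Cost = 4.76 × €0.41 + 28.56 × €0.32 = €1.9516 + €9.1392 = €11.09

€11.09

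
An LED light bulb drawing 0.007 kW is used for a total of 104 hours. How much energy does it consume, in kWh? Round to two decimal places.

0.73 kWh

Energy = 0.007 kW × 104 h = 0.728 kWh ≈ 0.73 kWh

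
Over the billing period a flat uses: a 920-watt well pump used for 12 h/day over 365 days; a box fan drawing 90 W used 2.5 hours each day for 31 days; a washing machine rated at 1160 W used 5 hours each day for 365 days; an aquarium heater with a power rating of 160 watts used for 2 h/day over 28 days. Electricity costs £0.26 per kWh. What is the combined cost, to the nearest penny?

£1602.26

well pump: Runtime = 12 h/day × 365 days = 4380 h
well pump: 0.92 kW × 4380 h = 4029.6 kWh
box fan: Runtime = 2.5 h/day × 31 days = 77.5 h
box fan: 0.09 kW × 77.5 h = 6.975 kWh
washing machine: Runtime = 5 h/day × 365 days = 1825 h
washing machine: 1.16 kW × 1825 h = 2117 kWh
aquarium heater: Runtime = 2 h/day × 28 days = 56 h
aquarium heater: 0.16 kW × 56 h = 8.96 kWh
Total energy = 6162.535 kWh
Cost = 6162.535 × £0.26 = £1602.26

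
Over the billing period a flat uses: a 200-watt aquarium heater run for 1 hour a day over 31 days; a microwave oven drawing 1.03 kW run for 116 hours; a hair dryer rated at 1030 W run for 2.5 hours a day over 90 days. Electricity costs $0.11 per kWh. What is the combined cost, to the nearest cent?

$39.32

aquarium heater: Runtime = 1 h/day × 31 days = 31 h
aquarium heater: 0.2 kW × 31 h = 6.2 kWh
microwave oven: 1.03 kW × 116 h = 119.48 kWh
hair dryer: Runtime = 2.5 h/day × 90 days = 225 h
hair dryer: 1.03 kW × 225 h = 231.75 kWh
Total energy = 357.43 kWh
Cost = 357.43 × $0.11 = $39.32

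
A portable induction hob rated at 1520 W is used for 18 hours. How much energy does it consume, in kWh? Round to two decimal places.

Energy = 1.52 kW × 18 h = 27.36 kWh

27.36 kWh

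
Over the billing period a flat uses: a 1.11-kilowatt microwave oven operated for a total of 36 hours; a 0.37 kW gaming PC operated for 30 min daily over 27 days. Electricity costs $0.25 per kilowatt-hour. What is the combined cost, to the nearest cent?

microwave oven: 1.11 kW × 36 h = 39.96 kWh
gaming PC: Runtime = 30 min × 27 = 810 min = 13.5 h
gaming PC: 0.37 kW × 13.5 h = 4.995 kWh
Total energy = 44.955 kWh
Cost = 44.955 × $0.25 = $11.24

$11.24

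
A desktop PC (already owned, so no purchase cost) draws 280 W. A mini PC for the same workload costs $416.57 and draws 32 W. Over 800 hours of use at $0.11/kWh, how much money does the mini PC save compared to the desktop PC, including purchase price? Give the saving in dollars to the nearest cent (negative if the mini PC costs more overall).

desktop PC: $0.00 + (280/1000) kW × 800 h × $0.11 = $0.00 + $24.64 = $24.64
mini PC: $416.57 + (32/1000) kW × 800 h × $0.11 = $416.57 + $2.816 = $419.386
Saving = $24.64 − $419.386 = −$394.746 → -$394.75

-$394.75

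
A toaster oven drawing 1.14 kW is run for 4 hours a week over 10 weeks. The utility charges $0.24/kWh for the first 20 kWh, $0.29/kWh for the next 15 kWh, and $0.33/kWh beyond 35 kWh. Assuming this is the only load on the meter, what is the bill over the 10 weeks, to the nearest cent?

Runtime = 4 h/week × 10 weeks = 40 h
Energy = 1.14 kW × 40 h = 45.6 kWh
Tier 1 (0–20 kWh): 20 × $0.24 = $4.8
Tier 2 (20–35 kWh): 15 × $0.29 = $4.35
Above 35 kWh: 10.6 × $0.33 = $3.498
Bill = $12.65

$12.65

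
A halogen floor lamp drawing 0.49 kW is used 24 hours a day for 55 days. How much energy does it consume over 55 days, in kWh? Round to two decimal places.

646.80 kWh

Runtime = 24 h × 55 = 1320 h
Energy = 0.49 kW × 1320 h = 646.8 kWh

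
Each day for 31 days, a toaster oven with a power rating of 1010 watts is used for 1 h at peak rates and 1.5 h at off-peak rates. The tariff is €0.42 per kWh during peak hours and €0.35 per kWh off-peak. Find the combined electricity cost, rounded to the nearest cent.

€29.59

Peak energy = 1.01 kW × 1 h × 31 = 31.31 kWh
Off-peak energy = 1.01 kW × 1.5 h × 31 = 46.965 kWh
Cost = 31.31 × €0.42 + 46.965 × €0.35 = €13.1502 + €16.43775 = €29.59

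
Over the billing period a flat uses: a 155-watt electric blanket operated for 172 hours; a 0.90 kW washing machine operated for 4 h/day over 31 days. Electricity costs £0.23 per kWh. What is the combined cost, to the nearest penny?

£31.80

electric blanket: 0.155 kW × 172 h = 26.66 kWh
washing machine: Runtime = 4 h/day × 31 days = 124 h
washing machine: 0.9 kW × 124 h = 111.6 kWh
Total energy = 138.26 kWh
Cost = 138.26 × £0.23 = £31.80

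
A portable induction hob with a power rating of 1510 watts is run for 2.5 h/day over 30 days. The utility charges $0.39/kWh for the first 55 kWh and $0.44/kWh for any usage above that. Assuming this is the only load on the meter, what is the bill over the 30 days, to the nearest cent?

$47.08

Runtime = 2.5 h/day × 30 days = 75 h
Energy = 1.51 kW × 75 h = 113.25 kWh
Tier 1 (0–55 kWh): 55 × $0.39 = $21.45
Above 55 kWh: 58.25 × $0.44 = $25.63
Bill = $47.08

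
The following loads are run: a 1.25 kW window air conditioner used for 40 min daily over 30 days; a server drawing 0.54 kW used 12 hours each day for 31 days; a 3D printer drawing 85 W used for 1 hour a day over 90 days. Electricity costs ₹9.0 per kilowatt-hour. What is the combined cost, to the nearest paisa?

window air conditioner: Runtime = 40 min × 30 = 1200 min = 20 h
window air conditioner: 1.25 kW × 20 h = 25 kWh
server: Runtime = 12 h/day × 31 days = 372 h
server: 0.54 kW × 372 h = 200.88 kWh
3D printer: Runtime = 1 h/day × 90 days = 90 h
3D printer: 0.085 kW × 90 h = 7.65 kWh
Total energy = 233.53 kWh
Cost = 233.53 × ₹9.0 = ₹2101.77

₹2101.77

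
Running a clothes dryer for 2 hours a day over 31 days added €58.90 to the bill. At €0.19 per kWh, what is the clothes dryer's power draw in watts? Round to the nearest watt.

5000 W

Energy = €58.90 ÷ €0.19/kWh = 310 kWh
Runtime = 2 h/day × 31 days = 62 h
Power = 310 kWh ÷ 62 h = 5 kW = 5000 W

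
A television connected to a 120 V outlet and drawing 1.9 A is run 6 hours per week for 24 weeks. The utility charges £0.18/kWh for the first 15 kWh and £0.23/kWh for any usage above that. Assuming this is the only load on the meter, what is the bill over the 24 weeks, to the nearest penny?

£6.80

Power = 1.9 A × 120 V = 228 W = 0.228 kW
Runtime = 6 h/week × 24 weeks = 144 h
Energy = 0.228 kW × 144 h = 32.832 kWh
Tier 1 (0–15 kWh): 15 × £0.18 = £2.7
Above 15 kWh: 17.832 × £0.23 = £4.10136
Bill = £6.80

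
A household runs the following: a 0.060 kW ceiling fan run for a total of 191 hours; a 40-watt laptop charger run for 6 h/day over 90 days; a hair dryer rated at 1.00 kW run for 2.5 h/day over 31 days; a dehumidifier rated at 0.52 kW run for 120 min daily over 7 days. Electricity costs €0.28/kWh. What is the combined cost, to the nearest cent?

€33.00

ceiling fan: 0.06 kW × 191 h = 11.46 kWh
laptop charger: Runtime = 6 h/day × 90 days = 540 h
laptop charger: 0.04 kW × 540 h = 21.6 kWh
hair dryer: Runtime = 2.5 h/day × 31 days = 77.5 h
hair dryer: 1 kW × 77.5 h = 77.5 kWh
dehumidifier: Runtime = 120 min × 7 = 840 min = 14 h
dehumidifier: 0.52 kW × 14 h = 7.28 kWh
Total energy = 117.84 kWh
Cost = 117.84 × €0.28 = €33.00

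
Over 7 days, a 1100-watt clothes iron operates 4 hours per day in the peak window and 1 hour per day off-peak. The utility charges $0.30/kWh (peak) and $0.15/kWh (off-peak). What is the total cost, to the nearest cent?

$10.40

Peak energy = 1.1 kW × 4 h × 7 = 30.8 kWh
Off-peak energy = 1.1 kW × 1 h × 7 = 7.7 kWh
Cost = 30.8 × $0.30 + 7.7 × $0.15 = $9.24 + $1.155 = $10.40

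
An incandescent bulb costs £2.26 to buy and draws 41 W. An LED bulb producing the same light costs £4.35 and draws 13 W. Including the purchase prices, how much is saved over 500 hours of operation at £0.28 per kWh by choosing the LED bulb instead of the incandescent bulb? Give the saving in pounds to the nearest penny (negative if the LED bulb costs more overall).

incandescent bulb: £2.26 + (41/1000) kW × 500 h × £0.28 = £2.26 + £5.74 = £8
LED bulb: £4.35 + (13/1000) kW × 500 h × £0.28 = £4.35 + £1.82 = £6.17
Saving = £8 − £6.17 = £1.83

£1.83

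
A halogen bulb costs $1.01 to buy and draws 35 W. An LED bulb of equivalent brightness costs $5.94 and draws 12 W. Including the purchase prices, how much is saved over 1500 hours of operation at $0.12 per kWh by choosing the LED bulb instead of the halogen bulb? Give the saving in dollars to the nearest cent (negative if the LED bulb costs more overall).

-$0.79

halogen bulb: $1.01 + (35/1000) kW × 1500 h × $0.12 = $1.01 + $6.3 = $7.31
LED bulb: $5.94 + (12/1000) kW × 1500 h × $0.12 = $5.94 + $2.16 = $8.1
Saving = $7.31 − $8.1 = −$0.79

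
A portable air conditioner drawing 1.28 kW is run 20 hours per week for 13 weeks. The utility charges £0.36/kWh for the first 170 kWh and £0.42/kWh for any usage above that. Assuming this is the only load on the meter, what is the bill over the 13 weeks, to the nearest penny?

Runtime = 20 h/week × 13 weeks = 260 h
Energy = 1.28 kW × 260 h = 332.8 kWh
Tier 1 (0–170 kWh): 170 × £0.36 = £61.2
Above 170 kWh: 162.8 × £0.42 = £68.376
Bill = £129.58

£129.58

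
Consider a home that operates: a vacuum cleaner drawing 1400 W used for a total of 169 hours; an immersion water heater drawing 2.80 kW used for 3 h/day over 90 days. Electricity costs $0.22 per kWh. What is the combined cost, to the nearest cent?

$218.37

vacuum cleaner: 1.4 kW × 169 h = 236.6 kWh
immersion water heater: Runtime = 3 h/day × 90 days = 270 h
immersion water heater: 2.8 kW × 270 h = 756 kWh
Total energy = 992.6 kWh
Cost = 992.6 × $0.22 = $218.37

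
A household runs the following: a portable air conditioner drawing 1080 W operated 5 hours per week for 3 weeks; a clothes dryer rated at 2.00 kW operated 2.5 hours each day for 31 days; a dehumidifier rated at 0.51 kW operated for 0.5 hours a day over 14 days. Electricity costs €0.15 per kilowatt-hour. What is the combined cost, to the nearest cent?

€26.22

portable air conditioner: Runtime = 5 h/week × 3 weeks = 15 h
portable air conditioner: 1.08 kW × 15 h = 16.2 kWh
clothes dryer: Runtime = 2.5 h/day × 31 days = 77.5 h
clothes dryer: 2 kW × 77.5 h = 155 kWh
dehumidifier: Runtime = 0.5 h/day × 14 days = 7 h
dehumidifier: 0.51 kW × 7 h = 3.57 kWh
Total energy = 174.77 kWh
Cost = 174.77 × €0.15 = €26.22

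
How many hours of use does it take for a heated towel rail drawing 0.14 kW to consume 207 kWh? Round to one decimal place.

Hours = 207 kWh ÷ 0.14 kW = 1478.6 h

1478.6 h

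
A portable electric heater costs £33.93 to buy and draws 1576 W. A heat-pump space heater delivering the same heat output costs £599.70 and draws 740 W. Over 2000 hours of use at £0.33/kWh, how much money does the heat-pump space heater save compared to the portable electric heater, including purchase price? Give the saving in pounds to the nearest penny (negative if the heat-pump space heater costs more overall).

portable electric heater: £33.93 + (1576/1000) kW × 2000 h × £0.33 = £33.93 + £1040.16 = £1074.09
heat-pump space heater: £599.70 + (740/1000) kW × 2000 h × £0.33 = £599.70 + £488.4 = £1088.1
Saving = £1074.09 − £1088.1 = −£14.01

-£14.01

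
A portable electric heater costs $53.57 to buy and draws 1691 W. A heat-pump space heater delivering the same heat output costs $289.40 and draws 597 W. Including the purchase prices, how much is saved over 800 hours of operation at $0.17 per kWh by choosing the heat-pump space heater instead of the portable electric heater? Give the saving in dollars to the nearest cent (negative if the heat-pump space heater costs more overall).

-$87.05

portable electric heater: $53.57 + (1691/1000) kW × 800 h × $0.17 = $53.57 + $229.976 = $283.546
heat-pump space heater: $289.40 + (597/1000) kW × 800 h × $0.17 = $289.40 + $81.192 = $370.592
Saving = $283.546 − $370.592 = −$87.046 → -$87.05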